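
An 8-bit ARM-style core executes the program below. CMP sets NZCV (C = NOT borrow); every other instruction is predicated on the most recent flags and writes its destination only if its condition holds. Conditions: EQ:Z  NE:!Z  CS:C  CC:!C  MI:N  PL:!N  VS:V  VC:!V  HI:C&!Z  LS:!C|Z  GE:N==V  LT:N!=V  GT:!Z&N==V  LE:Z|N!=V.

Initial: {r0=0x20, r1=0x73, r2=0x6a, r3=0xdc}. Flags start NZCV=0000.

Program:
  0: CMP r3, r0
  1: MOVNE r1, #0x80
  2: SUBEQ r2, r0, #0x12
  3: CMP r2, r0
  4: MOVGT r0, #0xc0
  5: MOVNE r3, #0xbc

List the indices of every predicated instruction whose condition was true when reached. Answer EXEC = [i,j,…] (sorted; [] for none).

0: ✓ CMP  NZCV=1010
1: ✓ MOVNE  r1←0x80
2: · SUBEQ
3: ✓ CMP  NZCV=0010
4: ✓ MOVGT  r0←0xc0
5: ✓ MOVNE  r3←0xbc

EXEC = [1,4,5]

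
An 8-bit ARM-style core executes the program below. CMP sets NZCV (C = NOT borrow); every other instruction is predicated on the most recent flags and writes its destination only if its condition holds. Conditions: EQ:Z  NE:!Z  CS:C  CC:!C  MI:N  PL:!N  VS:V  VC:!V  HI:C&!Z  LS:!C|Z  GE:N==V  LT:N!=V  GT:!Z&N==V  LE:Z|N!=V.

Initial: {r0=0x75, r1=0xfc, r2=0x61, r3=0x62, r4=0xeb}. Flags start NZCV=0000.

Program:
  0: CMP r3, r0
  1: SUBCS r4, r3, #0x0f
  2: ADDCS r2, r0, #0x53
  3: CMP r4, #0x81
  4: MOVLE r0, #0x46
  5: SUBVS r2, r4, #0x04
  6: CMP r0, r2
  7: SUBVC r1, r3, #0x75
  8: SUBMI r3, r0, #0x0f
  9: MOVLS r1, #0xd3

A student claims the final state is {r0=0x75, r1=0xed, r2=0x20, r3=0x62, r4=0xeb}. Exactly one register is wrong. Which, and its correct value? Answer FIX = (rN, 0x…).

0: ✓ CMP  NZCV=1000
1: · SUBCS
2: · ADDCS
3: ✓ CMP  NZCV=0010
4: · MOVLE
5: · SUBVS
6: ✓ CMP  NZCV=0010
7: ✓ SUBVC  r1←0xed
8: · SUBMI
9: · MOVLS

FIX = (r2, 0x61)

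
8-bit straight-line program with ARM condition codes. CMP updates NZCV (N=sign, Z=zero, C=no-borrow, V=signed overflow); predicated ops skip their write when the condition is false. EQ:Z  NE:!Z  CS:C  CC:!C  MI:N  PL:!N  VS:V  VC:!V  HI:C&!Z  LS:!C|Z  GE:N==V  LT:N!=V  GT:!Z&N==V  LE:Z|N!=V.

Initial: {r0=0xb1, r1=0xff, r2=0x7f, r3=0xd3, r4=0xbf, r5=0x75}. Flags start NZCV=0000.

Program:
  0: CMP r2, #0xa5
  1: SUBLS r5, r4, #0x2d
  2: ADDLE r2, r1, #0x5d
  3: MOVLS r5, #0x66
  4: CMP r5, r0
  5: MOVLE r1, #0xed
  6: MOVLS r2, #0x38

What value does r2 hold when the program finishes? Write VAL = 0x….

VAL = 0x38

0: ✓ CMP  NZCV=1001
1: ✓ SUBLS  r5←0x92
2: · ADDLE
3: ✓ MOVLS  r5←0x66
4: ✓ CMP  NZCV=1001
5: · MOVLE
6: ✓ MOVLS  r2←0x38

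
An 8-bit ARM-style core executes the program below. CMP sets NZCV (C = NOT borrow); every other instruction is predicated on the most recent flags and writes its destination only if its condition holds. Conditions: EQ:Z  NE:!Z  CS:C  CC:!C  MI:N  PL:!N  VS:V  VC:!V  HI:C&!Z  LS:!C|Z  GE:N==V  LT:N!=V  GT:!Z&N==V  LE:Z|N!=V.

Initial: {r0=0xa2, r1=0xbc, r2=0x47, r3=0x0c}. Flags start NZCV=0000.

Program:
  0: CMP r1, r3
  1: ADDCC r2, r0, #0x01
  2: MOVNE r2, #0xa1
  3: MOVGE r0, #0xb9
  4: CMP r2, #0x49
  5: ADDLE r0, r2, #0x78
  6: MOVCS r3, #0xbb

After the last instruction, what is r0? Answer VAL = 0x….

VAL = 0x19

0: ✓ CMP  NZCV=1010
1: · ADDCC
2: ✓ MOVNE  r2←0xa1
3: · MOVGE
4: ✓ CMP  NZCV=0011
5: ✓ ADDLE  r0←0x19
6: ✓ MOVCS  r3←0xbb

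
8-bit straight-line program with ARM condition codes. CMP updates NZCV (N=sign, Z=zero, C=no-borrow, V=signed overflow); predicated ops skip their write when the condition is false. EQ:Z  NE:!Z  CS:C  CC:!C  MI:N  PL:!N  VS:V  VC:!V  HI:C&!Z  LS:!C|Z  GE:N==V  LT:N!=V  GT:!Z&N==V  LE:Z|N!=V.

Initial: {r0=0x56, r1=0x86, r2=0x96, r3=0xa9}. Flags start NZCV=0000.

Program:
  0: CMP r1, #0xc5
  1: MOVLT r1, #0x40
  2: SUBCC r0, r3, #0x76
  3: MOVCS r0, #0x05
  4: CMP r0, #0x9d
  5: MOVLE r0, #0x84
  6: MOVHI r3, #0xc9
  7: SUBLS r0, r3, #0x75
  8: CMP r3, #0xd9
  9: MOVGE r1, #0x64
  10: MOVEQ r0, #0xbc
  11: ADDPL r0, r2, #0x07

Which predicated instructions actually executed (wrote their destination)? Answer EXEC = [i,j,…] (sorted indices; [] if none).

EXEC = [1,2,7]

0: ✓ CMP  NZCV=1000
1: ✓ MOVLT  r1←0x40
2: ✓ SUBCC  r0←0x33
3: · MOVCS
4: ✓ CMP  NZCV=1001
5: · MOVLE
6: · MOVHI
7: ✓ SUBLS  r0←0x34
8: ✓ CMP  NZCV=1000
9: · MOVGE
10: · MOVEQ
11: · ADDPL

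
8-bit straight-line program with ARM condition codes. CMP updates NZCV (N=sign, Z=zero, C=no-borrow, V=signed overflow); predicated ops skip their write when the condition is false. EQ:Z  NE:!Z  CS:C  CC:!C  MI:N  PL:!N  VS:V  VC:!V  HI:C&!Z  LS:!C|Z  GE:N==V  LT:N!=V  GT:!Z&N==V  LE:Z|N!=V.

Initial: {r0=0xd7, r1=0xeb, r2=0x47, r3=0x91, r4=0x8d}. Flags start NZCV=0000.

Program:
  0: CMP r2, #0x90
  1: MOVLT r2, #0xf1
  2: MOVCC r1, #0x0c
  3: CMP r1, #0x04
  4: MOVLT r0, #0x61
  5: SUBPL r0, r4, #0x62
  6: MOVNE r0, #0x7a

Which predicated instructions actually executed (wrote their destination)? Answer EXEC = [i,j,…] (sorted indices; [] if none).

[0] flags=1001 → (cmp)
[1] flags=1001 LT?F → skip
[2] flags=1001 CC?T → r1=0x0c
[3] flags=0010 → (cmp)
[4] flags=0010 LT?F → skip
[5] flags=0010 PL?T → r0=0x2b
[6] flags=0010 NE?T → r0=0x7a

EXEC = [2,5,6]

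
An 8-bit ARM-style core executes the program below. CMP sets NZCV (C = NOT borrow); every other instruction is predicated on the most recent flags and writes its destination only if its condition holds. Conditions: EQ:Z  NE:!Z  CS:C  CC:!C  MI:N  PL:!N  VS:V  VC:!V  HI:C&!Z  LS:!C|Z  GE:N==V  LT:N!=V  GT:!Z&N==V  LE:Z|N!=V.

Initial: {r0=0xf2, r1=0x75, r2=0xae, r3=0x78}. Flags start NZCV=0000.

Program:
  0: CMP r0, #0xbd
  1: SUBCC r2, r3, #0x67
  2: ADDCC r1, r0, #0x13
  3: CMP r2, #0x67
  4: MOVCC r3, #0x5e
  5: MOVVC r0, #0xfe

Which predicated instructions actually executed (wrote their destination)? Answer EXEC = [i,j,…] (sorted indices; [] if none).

EXEC = []

[0] flags=0010 → (cmp)
[1] flags=0010 CC?F → skip
[2] flags=0010 CC?F → skip
[3] flags=0011 → (cmp)
[4] flags=0011 CC?F → skip
[5] flags=0011 VC?F → skip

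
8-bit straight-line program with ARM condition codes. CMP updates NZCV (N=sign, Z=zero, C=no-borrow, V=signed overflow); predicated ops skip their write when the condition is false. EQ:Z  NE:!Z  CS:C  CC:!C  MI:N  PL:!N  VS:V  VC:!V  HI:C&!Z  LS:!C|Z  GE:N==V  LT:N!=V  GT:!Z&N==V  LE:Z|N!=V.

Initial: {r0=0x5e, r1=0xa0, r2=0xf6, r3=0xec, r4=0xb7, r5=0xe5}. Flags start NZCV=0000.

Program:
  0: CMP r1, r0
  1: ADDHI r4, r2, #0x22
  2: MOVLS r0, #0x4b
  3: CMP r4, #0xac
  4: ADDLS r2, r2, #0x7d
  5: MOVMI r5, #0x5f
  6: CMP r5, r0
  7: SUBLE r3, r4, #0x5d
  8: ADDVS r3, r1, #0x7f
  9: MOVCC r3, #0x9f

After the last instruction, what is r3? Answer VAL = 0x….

[0] flags=0011 → (cmp)
[1] flags=0011 HI?T → r4=0x18
[2] flags=0011 LS?F → skip
[3] flags=0000 → (cmp)
[4] flags=0000 LS?T → r2=0x73
[5] flags=0000 MI?F → skip
[6] flags=1010 → (cmp)
[7] flags=1010 LE?T → r3=0xbb
[8] flags=1010 VS?F → skip
[9] flags=1010 CC?F → skip

VAL = 0xbb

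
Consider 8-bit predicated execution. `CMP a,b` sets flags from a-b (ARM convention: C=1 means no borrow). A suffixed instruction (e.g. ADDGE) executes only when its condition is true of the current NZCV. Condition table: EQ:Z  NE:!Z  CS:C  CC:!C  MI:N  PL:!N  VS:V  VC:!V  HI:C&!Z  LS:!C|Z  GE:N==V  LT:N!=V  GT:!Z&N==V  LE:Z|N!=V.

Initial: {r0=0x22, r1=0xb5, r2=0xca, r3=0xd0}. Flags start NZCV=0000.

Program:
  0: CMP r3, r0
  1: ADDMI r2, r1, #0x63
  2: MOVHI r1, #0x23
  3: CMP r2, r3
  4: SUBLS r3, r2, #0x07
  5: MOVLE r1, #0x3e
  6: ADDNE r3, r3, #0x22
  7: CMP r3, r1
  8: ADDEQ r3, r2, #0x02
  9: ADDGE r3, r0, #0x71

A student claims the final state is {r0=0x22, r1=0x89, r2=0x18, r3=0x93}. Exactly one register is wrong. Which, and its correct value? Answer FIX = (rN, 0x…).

[0] flags=1010 → (cmp)
[1] flags=1010 MI?T → r2=0x18
[2] flags=1010 HI?T → r1=0x23
[3] flags=0000 → (cmp)
[4] flags=0000 LS?T → r3=0x11
[5] flags=0000 LE?F → skip
[6] flags=0000 NE?T → r3=0x33
[7] flags=0010 → (cmp)
[8] flags=0010 EQ?F → skip
[9] flags=0010 GE?T → r3=0x93

FIX = (r1, 0x23)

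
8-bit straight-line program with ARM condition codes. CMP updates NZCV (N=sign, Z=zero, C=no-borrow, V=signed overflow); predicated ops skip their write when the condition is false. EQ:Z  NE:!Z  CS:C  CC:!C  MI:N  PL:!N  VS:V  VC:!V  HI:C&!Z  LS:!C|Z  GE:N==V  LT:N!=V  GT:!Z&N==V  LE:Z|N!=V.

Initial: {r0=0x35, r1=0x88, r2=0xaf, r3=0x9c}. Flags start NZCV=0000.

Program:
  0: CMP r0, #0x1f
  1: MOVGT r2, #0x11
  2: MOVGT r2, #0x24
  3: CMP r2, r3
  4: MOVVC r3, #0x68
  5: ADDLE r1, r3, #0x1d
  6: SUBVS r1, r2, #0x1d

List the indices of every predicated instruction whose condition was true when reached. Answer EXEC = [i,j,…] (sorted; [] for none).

EXEC = [1,2,6]

0: ✓ CMP  NZCV=0010
1: ✓ MOVGT  r2←0x11
2: ✓ MOVGT  r2←0x24
3: ✓ CMP  NZCV=1001
4: · MOVVC
5: · ADDLE
6: ✓ SUBVS  r1←0x07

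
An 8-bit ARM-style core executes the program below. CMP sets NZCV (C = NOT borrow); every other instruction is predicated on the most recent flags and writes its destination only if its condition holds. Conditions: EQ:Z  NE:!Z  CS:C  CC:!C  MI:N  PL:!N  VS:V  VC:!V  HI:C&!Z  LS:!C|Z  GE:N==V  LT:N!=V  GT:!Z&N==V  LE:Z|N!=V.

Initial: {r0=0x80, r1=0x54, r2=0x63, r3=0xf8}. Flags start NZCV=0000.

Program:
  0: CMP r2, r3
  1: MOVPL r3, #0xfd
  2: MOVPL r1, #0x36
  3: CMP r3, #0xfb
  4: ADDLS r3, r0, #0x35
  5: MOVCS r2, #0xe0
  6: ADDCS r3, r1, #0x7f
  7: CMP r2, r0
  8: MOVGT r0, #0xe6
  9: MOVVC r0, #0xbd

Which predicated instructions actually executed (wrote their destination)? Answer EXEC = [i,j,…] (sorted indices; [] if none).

0: ✓ CMP  NZCV=0000
1: ✓ MOVPL  r3←0xfd
2: ✓ MOVPL  r1←0x36
3: ✓ CMP  NZCV=0010
4: · ADDLS
5: ✓ MOVCS  r2←0xe0
6: ✓ ADDCS  r3←0xb5
7: ✓ CMP  NZCV=0010
8: ✓ MOVGT  r0←0xe6
9: ✓ MOVVC  r0←0xbd

EXEC = [1,2,5,6,8,9]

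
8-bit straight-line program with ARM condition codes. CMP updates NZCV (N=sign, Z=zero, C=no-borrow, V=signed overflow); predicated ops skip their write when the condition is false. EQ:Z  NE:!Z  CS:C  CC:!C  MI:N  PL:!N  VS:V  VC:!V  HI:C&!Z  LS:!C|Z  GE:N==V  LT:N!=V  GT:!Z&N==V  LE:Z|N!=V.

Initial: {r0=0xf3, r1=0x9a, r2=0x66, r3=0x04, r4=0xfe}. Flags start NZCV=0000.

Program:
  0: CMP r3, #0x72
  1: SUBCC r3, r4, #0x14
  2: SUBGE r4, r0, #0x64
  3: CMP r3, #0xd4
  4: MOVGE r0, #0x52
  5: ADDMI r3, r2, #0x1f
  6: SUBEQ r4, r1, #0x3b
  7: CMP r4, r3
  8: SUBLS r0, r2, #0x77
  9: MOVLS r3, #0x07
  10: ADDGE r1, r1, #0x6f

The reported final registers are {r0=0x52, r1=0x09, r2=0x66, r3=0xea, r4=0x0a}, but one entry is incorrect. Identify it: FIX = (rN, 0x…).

FIX = (r4, 0xfe)

[0] flags=1000 → (cmp)
[1] flags=1000 CC?T → r3=0xea
[2] flags=1000 GE?F → skip
[3] flags=0010 → (cmp)
[4] flags=0010 GE?T → r0=0x52
[5] flags=0010 MI?F → skip
[6] flags=0010 EQ?F → skip
[7] flags=0010 → (cmp)
[8] flags=0010 LS?F → skip
[9] flags=0010 LS?F → skip
[10] flags=0010 GE?T → r1=0x09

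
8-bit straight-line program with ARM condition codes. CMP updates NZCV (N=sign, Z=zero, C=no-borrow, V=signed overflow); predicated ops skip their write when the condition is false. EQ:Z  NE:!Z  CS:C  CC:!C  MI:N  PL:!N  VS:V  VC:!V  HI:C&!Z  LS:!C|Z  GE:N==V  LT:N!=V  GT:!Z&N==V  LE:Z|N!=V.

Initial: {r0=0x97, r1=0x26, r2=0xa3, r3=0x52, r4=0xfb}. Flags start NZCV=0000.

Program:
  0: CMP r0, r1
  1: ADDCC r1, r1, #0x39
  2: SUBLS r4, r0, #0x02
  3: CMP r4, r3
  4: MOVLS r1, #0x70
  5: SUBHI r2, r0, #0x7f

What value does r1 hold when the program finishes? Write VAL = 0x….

[0] flags=0011 → (cmp)
[1] flags=0011 CC?F → skip
[2] flags=0011 LS?F → skip
[3] flags=1010 → (cmp)
[4] flags=1010 LS?F → skip
[5] flags=1010 HI?T → r2=0x18

VAL = 0x26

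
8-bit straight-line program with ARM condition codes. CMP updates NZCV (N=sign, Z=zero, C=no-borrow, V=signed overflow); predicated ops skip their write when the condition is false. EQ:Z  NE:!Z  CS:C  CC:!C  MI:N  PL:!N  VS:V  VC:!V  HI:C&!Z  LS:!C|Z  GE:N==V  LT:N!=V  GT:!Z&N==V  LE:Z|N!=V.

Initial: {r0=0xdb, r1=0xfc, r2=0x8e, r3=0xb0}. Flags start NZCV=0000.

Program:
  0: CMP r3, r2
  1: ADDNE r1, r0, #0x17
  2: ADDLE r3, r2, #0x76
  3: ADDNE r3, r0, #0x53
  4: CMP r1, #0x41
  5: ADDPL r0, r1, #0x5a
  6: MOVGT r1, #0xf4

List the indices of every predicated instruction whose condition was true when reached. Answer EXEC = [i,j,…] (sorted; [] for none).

EXEC = [1,3]

[0] flags=0010 → (cmp)
[1] flags=0010 NE?T → r1=0xf2
[2] flags=0010 LE?F → skip
[3] flags=0010 NE?T → r3=0x2e
[4] flags=1010 → (cmp)
[5] flags=1010 PL?F → skip
[6] flags=1010 GT?F → skip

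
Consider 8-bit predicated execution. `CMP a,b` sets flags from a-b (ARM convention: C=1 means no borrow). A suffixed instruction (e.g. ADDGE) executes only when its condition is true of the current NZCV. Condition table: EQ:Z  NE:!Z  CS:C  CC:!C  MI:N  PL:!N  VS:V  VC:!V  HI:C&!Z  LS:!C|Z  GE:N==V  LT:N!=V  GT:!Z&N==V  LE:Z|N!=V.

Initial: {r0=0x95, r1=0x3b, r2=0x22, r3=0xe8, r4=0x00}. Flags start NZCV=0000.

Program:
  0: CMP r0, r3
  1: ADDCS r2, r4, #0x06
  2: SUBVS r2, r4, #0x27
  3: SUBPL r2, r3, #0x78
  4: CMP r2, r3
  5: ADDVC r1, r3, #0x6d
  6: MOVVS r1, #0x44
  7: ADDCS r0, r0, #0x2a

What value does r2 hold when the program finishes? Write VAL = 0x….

0: ✓ CMP  NZCV=1000
1: · ADDCS
2: · SUBVS
3: · SUBPL
4: ✓ CMP  NZCV=0000
5: ✓ ADDVC  r1←0x55
6: · MOVVS
7: · ADDCS

VAL = 0x22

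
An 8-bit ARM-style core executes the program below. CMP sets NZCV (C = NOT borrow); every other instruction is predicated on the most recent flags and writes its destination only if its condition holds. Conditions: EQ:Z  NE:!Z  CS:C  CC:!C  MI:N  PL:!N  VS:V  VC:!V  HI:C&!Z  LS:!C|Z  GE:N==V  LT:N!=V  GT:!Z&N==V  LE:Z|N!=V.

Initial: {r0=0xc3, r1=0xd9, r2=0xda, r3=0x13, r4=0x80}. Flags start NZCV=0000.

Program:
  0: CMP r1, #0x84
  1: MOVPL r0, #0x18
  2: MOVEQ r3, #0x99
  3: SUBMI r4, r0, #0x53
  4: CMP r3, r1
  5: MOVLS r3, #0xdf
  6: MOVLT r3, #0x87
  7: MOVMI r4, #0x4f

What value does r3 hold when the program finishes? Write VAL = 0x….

VAL = 0xdf

0: ✓ CMP  NZCV=0010
1: ✓ MOVPL  r0←0x18
2: · MOVEQ
3: · SUBMI
4: ✓ CMP  NZCV=0000
5: ✓ MOVLS  r3←0xdf
6: · MOVLT
7: · MOVMI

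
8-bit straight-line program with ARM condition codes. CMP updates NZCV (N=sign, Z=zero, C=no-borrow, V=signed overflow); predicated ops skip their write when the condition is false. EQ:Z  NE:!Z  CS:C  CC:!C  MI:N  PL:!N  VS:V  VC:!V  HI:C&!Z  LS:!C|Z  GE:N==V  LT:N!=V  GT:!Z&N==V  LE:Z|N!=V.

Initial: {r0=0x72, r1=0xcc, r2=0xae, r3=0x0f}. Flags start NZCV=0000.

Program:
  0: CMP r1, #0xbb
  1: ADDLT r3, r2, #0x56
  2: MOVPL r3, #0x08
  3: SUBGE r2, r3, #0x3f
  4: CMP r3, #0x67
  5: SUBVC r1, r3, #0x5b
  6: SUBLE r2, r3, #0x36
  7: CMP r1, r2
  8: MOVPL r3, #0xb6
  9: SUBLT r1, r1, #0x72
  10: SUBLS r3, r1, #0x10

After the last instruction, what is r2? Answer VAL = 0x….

VAL = 0xd2

[0] flags=0010 → (cmp)
[1] flags=0010 LT?F → skip
[2] flags=0010 PL?T → r3=0x08
[3] flags=0010 GE?T → r2=0xc9
[4] flags=1000 → (cmp)
[5] flags=1000 VC?T → r1=0xad
[6] flags=1000 LE?T → r2=0xd2
[7] flags=1000 → (cmp)
[8] flags=1000 PL?F → skip
[9] flags=1000 LT?T → r1=0x3b
[10] flags=1000 LS?T → r3=0x2b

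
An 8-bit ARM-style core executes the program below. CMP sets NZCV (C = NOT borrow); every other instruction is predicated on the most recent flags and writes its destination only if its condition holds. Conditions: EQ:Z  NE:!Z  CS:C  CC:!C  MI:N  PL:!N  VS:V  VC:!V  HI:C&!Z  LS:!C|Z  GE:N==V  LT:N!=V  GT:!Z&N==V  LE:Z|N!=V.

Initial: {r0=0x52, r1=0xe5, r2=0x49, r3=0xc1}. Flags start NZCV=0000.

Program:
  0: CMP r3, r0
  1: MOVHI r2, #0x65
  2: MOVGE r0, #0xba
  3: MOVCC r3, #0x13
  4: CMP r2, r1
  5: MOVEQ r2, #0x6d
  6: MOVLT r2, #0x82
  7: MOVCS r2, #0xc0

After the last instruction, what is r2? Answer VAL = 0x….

VAL = 0x65

[0] flags=0011 → (cmp)
[1] flags=0011 HI?T → r2=0x65
[2] flags=0011 GE?F → skip
[3] flags=0011 CC?F → skip
[4] flags=1001 → (cmp)
[5] flags=1001 EQ?F → skip
[6] flags=1001 LT?F → skip
[7] flags=1001 CS?F → skip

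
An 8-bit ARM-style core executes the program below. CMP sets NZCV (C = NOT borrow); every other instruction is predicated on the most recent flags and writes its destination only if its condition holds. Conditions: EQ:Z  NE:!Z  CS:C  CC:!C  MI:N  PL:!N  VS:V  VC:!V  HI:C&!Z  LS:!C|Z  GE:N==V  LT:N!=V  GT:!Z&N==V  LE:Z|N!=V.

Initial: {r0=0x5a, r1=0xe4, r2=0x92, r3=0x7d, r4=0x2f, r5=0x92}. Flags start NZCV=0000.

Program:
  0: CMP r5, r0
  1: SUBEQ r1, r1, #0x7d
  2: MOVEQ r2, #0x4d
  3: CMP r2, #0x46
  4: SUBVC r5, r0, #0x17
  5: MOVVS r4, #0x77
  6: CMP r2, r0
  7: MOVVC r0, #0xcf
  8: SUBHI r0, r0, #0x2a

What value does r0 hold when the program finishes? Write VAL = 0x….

VAL = 0x30

0: ✓ CMP  NZCV=0011
1: · SUBEQ
2: · MOVEQ
3: ✓ CMP  NZCV=0011
4: · SUBVC
5: ✓ MOVVS  r4←0x77
6: ✓ CMP  NZCV=0011
7: · MOVVC
8: ✓ SUBHI  r0←0x30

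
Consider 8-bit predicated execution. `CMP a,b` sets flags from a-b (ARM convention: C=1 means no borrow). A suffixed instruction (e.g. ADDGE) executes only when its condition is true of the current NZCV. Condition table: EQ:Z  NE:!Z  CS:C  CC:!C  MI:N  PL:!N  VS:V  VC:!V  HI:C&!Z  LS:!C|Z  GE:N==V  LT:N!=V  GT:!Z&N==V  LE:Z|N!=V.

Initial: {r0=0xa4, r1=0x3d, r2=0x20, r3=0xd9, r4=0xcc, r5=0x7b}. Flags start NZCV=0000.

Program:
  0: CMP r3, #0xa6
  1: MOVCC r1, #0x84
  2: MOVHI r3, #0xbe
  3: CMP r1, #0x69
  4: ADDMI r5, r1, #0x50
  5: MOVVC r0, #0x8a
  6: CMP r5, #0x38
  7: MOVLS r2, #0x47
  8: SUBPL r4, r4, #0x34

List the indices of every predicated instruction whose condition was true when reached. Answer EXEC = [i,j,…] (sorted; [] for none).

EXEC = [2,4,5,8]

0: ✓ CMP  NZCV=0010
1: · MOVCC
2: ✓ MOVHI  r3←0xbe
3: ✓ CMP  NZCV=1000
4: ✓ ADDMI  r5←0x8d
5: ✓ MOVVC  r0←0x8a
6: ✓ CMP  NZCV=0011
7: · MOVLS
8: ✓ SUBPL  r4←0x98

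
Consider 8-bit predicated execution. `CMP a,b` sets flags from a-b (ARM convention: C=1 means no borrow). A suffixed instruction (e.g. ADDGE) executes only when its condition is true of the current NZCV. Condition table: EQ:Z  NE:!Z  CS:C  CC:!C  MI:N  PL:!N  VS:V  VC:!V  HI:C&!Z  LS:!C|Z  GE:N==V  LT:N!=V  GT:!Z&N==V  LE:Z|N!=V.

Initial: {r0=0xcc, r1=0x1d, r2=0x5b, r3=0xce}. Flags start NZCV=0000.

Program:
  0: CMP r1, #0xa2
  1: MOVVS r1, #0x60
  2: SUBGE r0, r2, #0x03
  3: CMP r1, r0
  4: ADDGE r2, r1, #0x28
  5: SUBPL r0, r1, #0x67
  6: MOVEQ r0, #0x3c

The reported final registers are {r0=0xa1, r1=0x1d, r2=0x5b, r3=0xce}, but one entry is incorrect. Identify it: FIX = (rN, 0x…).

[0] flags=0000 → (cmp)
[1] flags=0000 VS?F → skip
[2] flags=0000 GE?T → r0=0x58
[3] flags=1000 → (cmp)
[4] flags=1000 GE?F → skip
[5] flags=1000 PL?F → skip
[6] flags=1000 EQ?F → skip

FIX = (r0, 0x58)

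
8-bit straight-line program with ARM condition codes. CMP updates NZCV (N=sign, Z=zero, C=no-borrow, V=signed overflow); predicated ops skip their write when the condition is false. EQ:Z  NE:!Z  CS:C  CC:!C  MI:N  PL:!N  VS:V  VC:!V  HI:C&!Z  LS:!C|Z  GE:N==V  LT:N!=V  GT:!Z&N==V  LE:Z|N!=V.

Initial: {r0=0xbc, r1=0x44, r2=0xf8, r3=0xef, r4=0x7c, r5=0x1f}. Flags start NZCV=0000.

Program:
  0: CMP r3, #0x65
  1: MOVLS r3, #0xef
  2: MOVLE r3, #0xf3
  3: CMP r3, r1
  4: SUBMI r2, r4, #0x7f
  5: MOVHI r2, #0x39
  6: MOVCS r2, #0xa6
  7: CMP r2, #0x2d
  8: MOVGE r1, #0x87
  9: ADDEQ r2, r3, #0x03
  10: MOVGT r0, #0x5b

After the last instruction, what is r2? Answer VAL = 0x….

VAL = 0xa6

[0] flags=1010 → (cmp)
[1] flags=1010 LS?F → skip
[2] flags=1010 LE?T → r3=0xf3
[3] flags=1010 → (cmp)
[4] flags=1010 MI?T → r2=0xfd
[5] flags=1010 HI?T → r2=0x39
[6] flags=1010 CS?T → r2=0xa6
[7] flags=0011 → (cmp)
[8] flags=0011 GE?F → skip
[9] flags=0011 EQ?F → skip
[10] flags=0011 GT?F → skip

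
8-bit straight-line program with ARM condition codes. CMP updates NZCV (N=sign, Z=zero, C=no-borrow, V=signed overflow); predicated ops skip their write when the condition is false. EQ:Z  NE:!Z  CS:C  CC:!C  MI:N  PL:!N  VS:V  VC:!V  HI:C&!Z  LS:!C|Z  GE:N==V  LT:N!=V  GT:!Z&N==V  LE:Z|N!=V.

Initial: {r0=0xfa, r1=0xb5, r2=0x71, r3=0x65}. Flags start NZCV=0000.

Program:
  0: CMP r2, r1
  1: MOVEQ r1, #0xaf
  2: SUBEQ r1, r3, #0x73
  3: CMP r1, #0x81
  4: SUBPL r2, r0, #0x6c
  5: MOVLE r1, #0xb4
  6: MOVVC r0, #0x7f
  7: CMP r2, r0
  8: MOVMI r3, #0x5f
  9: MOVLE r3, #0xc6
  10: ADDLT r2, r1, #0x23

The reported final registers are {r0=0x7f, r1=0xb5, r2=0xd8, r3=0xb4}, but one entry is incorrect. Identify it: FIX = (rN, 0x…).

FIX = (r3, 0xc6)

[0] flags=1001 → (cmp)
[1] flags=1001 EQ?F → skip
[2] flags=1001 EQ?F → skip
[3] flags=0010 → (cmp)
[4] flags=0010 PL?T → r2=0x8e
[5] flags=0010 LE?F → skip
[6] flags=0010 VC?T → r0=0x7f
[7] flags=0011 → (cmp)
[8] flags=0011 MI?F → skip
[9] flags=0011 LE?T → r3=0xc6
[10] flags=0011 LT?T → r2=0xd8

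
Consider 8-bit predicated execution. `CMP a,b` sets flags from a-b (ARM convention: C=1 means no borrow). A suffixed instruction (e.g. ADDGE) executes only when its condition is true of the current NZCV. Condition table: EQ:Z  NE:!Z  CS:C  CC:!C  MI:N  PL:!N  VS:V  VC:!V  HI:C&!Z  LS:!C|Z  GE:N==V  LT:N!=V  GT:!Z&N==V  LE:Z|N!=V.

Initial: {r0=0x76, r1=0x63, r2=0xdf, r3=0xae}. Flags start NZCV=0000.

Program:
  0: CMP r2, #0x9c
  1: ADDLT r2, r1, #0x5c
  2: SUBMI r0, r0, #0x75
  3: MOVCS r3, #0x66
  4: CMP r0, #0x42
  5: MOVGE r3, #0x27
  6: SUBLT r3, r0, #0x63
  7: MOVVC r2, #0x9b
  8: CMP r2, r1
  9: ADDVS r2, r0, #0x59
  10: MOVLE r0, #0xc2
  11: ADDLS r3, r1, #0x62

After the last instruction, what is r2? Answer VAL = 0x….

[0] flags=0010 → (cmp)
[1] flags=0010 LT?F → skip
[2] flags=0010 MI?F → skip
[3] flags=0010 CS?T → r3=0x66
[4] flags=0010 → (cmp)
[5] flags=0010 GE?T → r3=0x27
[6] flags=0010 LT?F → skip
[7] flags=0010 VC?T → r2=0x9b
[8] flags=0011 → (cmp)
[9] flags=0011 VS?T → r2=0xcf
[10] flags=0011 LE?T → r0=0xc2
[11] flags=0011 LS?F → skip

VAL = 0xcf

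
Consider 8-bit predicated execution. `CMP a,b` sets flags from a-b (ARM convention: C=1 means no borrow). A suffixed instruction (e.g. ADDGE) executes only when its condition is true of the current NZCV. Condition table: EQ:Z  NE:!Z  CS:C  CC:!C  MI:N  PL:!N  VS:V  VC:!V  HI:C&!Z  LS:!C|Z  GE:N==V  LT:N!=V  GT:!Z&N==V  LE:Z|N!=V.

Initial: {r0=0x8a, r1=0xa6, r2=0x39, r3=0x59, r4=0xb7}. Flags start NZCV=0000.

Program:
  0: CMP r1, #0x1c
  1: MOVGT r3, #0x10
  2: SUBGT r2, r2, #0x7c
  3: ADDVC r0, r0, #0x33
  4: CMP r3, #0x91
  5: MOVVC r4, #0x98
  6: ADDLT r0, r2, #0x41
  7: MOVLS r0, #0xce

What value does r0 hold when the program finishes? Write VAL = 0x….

0: ✓ CMP  NZCV=1010
1: · MOVGT
2: · SUBGT
3: ✓ ADDVC  r0←0xbd
4: ✓ CMP  NZCV=1001
5: · MOVVC
6: · ADDLT
7: ✓ MOVLS  r0←0xce

VAL = 0xce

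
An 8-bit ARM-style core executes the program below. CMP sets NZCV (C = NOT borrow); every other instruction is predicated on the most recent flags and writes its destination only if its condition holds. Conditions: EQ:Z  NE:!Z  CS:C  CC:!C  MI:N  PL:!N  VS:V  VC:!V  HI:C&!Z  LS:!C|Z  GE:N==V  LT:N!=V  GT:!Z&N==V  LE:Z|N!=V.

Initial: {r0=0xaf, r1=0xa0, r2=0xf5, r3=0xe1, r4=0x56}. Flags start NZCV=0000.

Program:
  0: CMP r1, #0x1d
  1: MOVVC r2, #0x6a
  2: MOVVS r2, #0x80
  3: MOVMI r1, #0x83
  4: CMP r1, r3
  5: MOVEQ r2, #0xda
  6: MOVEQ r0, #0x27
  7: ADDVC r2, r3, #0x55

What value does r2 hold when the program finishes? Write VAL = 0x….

0: ✓ CMP  NZCV=1010
1: ✓ MOVVC  r2←0x6a
2: · MOVVS
3: ✓ MOVMI  r1←0x83
4: ✓ CMP  NZCV=1000
5: · MOVEQ
6: · MOVEQ
7: ✓ ADDVC  r2←0x36

VAL = 0x36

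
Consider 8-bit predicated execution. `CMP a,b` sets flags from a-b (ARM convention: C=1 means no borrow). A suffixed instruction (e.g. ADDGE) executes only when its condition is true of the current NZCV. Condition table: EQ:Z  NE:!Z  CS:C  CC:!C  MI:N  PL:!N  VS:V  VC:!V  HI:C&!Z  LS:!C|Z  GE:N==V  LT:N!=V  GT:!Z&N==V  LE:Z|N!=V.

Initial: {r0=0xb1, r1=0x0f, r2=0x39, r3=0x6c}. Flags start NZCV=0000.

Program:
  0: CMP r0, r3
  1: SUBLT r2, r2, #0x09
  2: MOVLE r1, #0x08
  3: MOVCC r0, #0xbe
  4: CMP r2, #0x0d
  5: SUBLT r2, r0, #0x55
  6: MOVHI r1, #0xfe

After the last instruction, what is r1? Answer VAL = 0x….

[0] flags=0011 → (cmp)
[1] flags=0011 LT?T → r2=0x30
[2] flags=0011 LE?T → r1=0x08
[3] flags=0011 CC?F → skip
[4] flags=0010 → (cmp)
[5] flags=0010 LT?F → skip
[6] flags=0010 HI?T → r1=0xfe

VAL = 0xfe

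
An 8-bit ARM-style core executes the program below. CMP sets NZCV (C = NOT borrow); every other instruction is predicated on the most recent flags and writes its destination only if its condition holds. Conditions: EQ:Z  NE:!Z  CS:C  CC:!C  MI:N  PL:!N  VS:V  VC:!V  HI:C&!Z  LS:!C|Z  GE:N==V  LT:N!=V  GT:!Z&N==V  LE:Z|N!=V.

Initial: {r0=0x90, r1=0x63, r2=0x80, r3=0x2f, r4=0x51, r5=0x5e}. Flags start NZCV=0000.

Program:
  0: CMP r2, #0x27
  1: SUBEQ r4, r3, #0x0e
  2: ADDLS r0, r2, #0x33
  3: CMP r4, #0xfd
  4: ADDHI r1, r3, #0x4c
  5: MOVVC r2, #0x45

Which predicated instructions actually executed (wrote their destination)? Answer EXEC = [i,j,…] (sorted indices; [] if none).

0: ✓ CMP  NZCV=0011
1: · SUBEQ
2: · ADDLS
3: ✓ CMP  NZCV=0000
4: · ADDHI
5: ✓ MOVVC  r2←0x45

EXEC = [5]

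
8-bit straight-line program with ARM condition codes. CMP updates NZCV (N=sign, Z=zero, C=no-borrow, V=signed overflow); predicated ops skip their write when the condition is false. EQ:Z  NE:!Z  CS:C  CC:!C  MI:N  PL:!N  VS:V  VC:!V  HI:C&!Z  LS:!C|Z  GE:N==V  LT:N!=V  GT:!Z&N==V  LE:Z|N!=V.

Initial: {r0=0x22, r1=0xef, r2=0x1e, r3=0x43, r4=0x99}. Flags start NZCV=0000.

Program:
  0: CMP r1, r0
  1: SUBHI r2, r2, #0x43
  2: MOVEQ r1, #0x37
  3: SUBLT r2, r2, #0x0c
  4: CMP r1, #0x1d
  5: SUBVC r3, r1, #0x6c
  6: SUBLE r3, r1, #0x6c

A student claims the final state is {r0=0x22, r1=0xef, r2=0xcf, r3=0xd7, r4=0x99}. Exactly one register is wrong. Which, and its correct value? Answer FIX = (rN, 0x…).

FIX = (r3, 0x83)

0: ✓ CMP  NZCV=1010
1: ✓ SUBHI  r2←0xdb
2: · MOVEQ
3: ✓ SUBLT  r2←0xcf
4: ✓ CMP  NZCV=1010
5: ✓ SUBVC  r3←0x83
6: ✓ SUBLE  r3←0x83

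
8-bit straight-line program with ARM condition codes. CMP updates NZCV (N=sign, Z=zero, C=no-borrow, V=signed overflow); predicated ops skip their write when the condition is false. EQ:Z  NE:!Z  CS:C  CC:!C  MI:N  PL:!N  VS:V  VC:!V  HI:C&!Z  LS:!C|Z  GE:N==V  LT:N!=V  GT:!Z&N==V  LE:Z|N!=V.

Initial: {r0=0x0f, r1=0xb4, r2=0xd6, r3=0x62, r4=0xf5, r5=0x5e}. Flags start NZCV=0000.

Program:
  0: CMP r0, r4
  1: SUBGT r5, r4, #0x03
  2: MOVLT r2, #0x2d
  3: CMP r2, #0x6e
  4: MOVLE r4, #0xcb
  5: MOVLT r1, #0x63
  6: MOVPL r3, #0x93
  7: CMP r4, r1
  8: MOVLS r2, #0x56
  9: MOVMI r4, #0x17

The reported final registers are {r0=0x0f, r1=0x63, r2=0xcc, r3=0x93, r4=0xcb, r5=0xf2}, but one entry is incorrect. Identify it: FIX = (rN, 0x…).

[0] flags=0000 → (cmp)
[1] flags=0000 GT?T → r5=0xf2
[2] flags=0000 LT?F → skip
[3] flags=0011 → (cmp)
[4] flags=0011 LE?T → r4=0xcb
[5] flags=0011 LT?T → r1=0x63
[6] flags=0011 PL?T → r3=0x93
[7] flags=0011 → (cmp)
[8] flags=0011 LS?F → skip
[9] flags=0011 MI?F → skip

FIX = (r2, 0xd6)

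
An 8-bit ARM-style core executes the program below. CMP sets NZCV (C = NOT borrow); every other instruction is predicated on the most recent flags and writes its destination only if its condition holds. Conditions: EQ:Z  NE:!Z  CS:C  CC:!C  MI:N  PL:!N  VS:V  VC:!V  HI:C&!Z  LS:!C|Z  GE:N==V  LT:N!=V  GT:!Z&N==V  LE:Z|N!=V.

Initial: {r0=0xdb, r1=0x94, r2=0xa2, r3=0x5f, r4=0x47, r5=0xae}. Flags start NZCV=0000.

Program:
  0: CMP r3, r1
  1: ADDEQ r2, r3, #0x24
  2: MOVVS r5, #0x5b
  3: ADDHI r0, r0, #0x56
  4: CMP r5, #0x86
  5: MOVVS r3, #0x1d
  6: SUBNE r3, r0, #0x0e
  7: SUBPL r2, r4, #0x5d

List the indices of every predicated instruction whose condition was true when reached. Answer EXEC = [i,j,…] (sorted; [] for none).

EXEC = [2,5,6]

[0] flags=1001 → (cmp)
[1] flags=1001 EQ?F → skip
[2] flags=1001 VS?T → r5=0x5b
[3] flags=1001 HI?F → skip
[4] flags=1001 → (cmp)
[5] flags=1001 VS?T → r3=0x1d
[6] flags=1001 NE?T → r3=0xcd
[7] flags=1001 PL?F → skip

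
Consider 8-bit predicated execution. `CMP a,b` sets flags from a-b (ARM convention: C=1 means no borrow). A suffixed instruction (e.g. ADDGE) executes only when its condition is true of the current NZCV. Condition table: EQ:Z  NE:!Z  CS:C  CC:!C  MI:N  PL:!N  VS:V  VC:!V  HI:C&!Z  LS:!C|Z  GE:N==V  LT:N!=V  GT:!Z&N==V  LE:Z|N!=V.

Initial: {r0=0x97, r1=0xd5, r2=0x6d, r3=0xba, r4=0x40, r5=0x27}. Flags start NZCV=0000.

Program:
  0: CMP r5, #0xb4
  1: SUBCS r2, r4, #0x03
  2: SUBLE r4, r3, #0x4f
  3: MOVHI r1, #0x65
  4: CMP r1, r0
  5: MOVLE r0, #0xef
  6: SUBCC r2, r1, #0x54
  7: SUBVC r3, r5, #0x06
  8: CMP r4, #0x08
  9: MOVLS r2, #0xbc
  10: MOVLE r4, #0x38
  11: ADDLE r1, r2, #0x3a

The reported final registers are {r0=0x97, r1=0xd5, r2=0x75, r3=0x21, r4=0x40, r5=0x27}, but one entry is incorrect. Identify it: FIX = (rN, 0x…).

FIX = (r2, 0x6d)

0: ✓ CMP  NZCV=0000
1: · SUBCS
2: · SUBLE
3: · MOVHI
4: ✓ CMP  NZCV=0010
5: · MOVLE
6: · SUBCC
7: ✓ SUBVC  r3←0x21
8: ✓ CMP  NZCV=0010
9: · MOVLS
10: · MOVLE
11: · ADDLE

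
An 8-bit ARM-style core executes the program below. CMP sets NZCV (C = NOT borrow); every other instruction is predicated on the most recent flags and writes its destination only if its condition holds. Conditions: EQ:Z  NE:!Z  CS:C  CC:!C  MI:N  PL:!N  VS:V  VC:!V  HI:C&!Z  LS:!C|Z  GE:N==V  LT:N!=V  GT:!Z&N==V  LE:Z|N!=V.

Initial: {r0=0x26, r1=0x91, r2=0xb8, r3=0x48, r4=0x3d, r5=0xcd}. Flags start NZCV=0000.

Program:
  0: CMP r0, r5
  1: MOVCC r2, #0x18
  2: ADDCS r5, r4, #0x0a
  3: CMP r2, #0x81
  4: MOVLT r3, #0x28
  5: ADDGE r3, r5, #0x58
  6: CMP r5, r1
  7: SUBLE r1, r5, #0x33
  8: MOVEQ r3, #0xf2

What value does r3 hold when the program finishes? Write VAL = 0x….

0: ✓ CMP  NZCV=0000
1: ✓ MOVCC  r2←0x18
2: · ADDCS
3: ✓ CMP  NZCV=1001
4: · MOVLT
5: ✓ ADDGE  r3←0x25
6: ✓ CMP  NZCV=0010
7: · SUBLE
8: · MOVEQ

VAL = 0x25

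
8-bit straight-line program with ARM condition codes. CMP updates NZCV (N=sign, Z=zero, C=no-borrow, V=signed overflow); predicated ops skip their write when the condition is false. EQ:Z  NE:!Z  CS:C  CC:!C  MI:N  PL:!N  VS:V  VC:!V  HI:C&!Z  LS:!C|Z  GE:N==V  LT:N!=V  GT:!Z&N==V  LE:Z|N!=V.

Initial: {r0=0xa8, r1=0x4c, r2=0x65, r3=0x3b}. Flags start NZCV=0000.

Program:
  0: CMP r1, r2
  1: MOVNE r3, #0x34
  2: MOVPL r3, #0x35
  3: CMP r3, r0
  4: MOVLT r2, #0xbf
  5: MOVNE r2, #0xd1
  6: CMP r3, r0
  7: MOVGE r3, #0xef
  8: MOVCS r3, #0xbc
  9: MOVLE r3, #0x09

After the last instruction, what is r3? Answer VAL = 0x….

VAL = 0xef

[0] flags=1000 → (cmp)
[1] flags=1000 NE?T → r3=0x34
[2] flags=1000 PL?F → skip
[3] flags=1001 → (cmp)
[4] flags=1001 LT?F → skip
[5] flags=1001 NE?T → r2=0xd1
[6] flags=1001 → (cmp)
[7] flags=1001 GE?T → r3=0xef
[8] flags=1001 CS?F → skip
[9] flags=1001 LE?F → skip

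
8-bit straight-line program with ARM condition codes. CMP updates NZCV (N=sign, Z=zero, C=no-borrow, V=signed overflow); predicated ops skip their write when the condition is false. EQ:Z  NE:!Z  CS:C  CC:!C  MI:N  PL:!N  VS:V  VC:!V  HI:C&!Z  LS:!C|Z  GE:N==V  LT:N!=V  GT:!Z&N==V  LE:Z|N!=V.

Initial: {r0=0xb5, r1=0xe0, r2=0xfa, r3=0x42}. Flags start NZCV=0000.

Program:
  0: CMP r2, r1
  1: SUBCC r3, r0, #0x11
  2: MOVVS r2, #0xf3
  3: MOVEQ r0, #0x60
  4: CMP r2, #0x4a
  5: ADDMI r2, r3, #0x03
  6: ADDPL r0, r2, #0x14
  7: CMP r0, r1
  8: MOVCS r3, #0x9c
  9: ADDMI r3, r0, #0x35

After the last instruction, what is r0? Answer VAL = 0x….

VAL = 0xb5

0: ✓ CMP  NZCV=0010
1: · SUBCC
2: · MOVVS
3: · MOVEQ
4: ✓ CMP  NZCV=1010
5: ✓ ADDMI  r2←0x45
6: · ADDPL
7: ✓ CMP  NZCV=1000
8: · MOVCS
9: ✓ ADDMI  r3←0xea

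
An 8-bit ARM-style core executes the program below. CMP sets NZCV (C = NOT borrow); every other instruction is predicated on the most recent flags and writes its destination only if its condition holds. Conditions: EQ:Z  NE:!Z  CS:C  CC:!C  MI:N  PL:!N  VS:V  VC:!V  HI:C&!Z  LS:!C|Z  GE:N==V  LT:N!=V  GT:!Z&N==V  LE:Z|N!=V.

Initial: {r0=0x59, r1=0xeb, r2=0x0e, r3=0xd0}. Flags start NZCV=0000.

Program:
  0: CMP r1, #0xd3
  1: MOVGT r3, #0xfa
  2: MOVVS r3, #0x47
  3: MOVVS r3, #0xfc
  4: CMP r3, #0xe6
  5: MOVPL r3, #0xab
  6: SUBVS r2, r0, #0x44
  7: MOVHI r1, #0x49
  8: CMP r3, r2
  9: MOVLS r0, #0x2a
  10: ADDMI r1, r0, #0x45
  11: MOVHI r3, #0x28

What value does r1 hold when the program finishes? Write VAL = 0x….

[0] flags=0010 → (cmp)
[1] flags=0010 GT?T → r3=0xfa
[2] flags=0010 VS?F → skip
[3] flags=0010 VS?F → skip
[4] flags=0010 → (cmp)
[5] flags=0010 PL?T → r3=0xab
[6] flags=0010 VS?F → skip
[7] flags=0010 HI?T → r1=0x49
[8] flags=1010 → (cmp)
[9] flags=1010 LS?F → skip
[10] flags=1010 MI?T → r1=0x9e
[11] flags=1010 HI?T → r3=0x28

VAL = 0x9e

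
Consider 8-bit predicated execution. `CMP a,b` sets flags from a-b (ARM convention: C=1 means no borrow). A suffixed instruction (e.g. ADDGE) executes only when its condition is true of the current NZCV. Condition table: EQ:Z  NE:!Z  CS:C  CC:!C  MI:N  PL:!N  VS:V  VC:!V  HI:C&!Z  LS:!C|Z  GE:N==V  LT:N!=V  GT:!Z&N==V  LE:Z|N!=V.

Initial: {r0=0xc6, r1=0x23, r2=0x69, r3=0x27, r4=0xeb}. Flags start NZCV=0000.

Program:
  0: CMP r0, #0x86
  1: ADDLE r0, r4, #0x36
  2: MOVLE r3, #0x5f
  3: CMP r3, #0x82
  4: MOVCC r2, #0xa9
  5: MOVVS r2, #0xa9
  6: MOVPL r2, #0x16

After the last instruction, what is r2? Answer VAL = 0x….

VAL = 0xa9

0: ✓ CMP  NZCV=0010
1: · ADDLE
2: · MOVLE
3: ✓ CMP  NZCV=1001
4: ✓ MOVCC  r2←0xa9
5: ✓ MOVVS  r2←0xa9
6: · MOVPL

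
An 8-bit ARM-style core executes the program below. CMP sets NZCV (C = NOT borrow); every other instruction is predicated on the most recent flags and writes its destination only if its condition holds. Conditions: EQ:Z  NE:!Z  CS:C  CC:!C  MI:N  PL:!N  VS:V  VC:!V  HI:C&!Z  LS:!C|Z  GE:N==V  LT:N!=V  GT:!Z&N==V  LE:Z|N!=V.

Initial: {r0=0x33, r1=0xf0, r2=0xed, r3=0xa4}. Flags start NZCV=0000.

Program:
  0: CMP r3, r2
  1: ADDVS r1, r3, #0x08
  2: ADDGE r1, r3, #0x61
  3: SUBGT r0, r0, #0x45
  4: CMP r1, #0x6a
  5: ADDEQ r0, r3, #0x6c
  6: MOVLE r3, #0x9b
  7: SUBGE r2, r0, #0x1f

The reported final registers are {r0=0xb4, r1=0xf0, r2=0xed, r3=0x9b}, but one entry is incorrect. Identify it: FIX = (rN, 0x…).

FIX = (r0, 0x33)

0: ✓ CMP  NZCV=1000
1: · ADDVS
2: · ADDGE
3: · SUBGT
4: ✓ CMP  NZCV=1010
5: · ADDEQ
6: ✓ MOVLE  r3←0x9b
7: · SUBGE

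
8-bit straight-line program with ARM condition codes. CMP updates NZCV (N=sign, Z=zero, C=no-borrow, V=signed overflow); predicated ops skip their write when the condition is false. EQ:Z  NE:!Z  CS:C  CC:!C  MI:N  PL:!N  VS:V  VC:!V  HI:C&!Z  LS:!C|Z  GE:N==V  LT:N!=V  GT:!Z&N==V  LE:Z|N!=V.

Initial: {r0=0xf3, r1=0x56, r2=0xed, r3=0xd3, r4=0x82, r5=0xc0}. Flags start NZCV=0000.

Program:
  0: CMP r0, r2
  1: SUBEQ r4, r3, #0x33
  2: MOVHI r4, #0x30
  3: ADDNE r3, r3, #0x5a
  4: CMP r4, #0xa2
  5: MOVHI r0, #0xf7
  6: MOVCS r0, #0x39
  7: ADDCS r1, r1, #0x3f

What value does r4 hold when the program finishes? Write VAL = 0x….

VAL = 0x30

0: ✓ CMP  NZCV=0010
1: · SUBEQ
2: ✓ MOVHI  r4←0x30
3: ✓ ADDNE  r3←0x2d
4: ✓ CMP  NZCV=1001
5: · MOVHI
6: · MOVCS
7: · ADDCS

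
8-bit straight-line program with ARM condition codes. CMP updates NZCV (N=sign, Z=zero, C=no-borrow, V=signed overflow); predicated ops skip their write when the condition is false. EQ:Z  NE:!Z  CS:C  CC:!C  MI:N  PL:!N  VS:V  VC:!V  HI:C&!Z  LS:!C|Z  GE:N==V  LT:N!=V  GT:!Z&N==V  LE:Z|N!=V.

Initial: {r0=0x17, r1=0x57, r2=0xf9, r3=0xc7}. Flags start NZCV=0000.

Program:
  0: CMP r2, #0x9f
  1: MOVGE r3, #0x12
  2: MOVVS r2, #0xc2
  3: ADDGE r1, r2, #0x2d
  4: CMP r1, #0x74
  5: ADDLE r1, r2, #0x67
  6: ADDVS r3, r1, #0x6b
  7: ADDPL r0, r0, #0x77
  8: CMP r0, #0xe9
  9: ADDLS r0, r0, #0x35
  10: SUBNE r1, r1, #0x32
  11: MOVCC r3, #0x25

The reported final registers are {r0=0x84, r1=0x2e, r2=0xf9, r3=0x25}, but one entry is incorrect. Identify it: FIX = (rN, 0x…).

0: ✓ CMP  NZCV=0010
1: ✓ MOVGE  r3←0x12
2: · MOVVS
3: ✓ ADDGE  r1←0x26
4: ✓ CMP  NZCV=1000
5: ✓ ADDLE  r1←0x60
6: · ADDVS
7: · ADDPL
8: ✓ CMP  NZCV=0000
9: ✓ ADDLS  r0←0x4c
10: ✓ SUBNE  r1←0x2e
11: ✓ MOVCC  r3←0x25

FIX = (r0, 0x4c)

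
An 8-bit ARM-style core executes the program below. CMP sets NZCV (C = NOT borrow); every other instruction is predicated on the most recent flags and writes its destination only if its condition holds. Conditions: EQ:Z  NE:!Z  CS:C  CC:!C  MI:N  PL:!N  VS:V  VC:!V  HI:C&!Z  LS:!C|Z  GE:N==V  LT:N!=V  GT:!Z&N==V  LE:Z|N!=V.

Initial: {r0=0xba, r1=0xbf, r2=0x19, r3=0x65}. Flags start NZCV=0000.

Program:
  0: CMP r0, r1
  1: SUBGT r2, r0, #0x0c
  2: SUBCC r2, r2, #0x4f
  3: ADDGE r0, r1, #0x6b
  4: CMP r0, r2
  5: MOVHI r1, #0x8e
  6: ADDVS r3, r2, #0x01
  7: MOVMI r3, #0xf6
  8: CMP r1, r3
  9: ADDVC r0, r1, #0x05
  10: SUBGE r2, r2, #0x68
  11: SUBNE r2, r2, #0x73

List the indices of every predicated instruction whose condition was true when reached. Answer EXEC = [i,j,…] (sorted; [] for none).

EXEC = [2,7,9,11]

[0] flags=1000 → (cmp)
[1] flags=1000 GT?F → skip
[2] flags=1000 CC?T → r2=0xca
[3] flags=1000 GE?F → skip
[4] flags=1000 → (cmp)
[5] flags=1000 HI?F → skip
[6] flags=1000 VS?F → skip
[7] flags=1000 MI?T → r3=0xf6
[8] flags=1000 → (cmp)
[9] flags=1000 VC?T → r0=0xc4
[10] flags=1000 GE?F → skip
[11] flags=1000 NE?T → r2=0x57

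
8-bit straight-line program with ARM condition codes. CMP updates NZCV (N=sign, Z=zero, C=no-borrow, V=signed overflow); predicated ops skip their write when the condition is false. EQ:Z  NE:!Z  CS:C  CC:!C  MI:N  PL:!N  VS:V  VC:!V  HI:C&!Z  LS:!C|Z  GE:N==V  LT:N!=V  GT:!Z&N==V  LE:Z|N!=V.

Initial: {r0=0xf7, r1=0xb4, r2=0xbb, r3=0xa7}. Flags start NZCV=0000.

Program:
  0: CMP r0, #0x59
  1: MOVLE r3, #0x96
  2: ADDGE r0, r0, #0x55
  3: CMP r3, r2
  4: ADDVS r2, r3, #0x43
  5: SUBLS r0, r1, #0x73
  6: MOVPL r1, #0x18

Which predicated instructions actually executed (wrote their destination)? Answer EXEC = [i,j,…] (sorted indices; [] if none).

0: ✓ CMP  NZCV=1010
1: ✓ MOVLE  r3←0x96
2: · ADDGE
3: ✓ CMP  NZCV=1000
4: · ADDVS
5: ✓ SUBLS  r0←0x41
6: · MOVPL

EXEC = [1,5]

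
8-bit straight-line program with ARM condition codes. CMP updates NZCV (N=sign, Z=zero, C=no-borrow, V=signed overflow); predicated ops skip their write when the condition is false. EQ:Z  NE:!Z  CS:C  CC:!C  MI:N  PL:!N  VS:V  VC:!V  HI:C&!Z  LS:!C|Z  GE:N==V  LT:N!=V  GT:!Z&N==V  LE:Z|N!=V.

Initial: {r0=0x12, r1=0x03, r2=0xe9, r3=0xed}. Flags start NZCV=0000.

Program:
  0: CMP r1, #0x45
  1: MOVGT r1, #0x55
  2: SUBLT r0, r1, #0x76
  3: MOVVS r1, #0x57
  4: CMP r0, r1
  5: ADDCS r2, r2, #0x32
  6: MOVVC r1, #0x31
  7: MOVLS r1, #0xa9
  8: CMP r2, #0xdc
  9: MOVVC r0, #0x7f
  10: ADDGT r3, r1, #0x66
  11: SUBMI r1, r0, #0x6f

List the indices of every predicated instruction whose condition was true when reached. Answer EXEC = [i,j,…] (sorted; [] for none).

EXEC = [2,5,6,9,10]

[0] flags=1000 → (cmp)
[1] flags=1000 GT?F → skip
[2] flags=1000 LT?T → r0=0x8d
[3] flags=1000 VS?F → skip
[4] flags=1010 → (cmp)
[5] flags=1010 CS?T → r2=0x1b
[6] flags=1010 VC?T → r1=0x31
[7] flags=1010 LS?F → skip
[8] flags=0000 → (cmp)
[9] flags=0000 VC?T → r0=0x7f
[10] flags=0000 GT?T → r3=0x97
[11] flags=0000 MI?F → skip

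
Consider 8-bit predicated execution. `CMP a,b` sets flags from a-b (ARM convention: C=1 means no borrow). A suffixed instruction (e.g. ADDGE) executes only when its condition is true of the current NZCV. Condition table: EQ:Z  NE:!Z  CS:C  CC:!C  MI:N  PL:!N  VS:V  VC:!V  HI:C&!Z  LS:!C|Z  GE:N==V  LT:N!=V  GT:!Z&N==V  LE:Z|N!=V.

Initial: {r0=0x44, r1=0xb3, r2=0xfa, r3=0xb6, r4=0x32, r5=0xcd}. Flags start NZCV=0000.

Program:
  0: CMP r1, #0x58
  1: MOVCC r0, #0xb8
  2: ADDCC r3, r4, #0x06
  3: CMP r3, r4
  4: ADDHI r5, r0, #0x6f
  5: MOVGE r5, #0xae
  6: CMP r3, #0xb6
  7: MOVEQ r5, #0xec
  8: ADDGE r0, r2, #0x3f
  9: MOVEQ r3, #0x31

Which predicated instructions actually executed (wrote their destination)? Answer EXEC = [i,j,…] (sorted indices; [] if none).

EXEC = [4,7,8,9]

[0] flags=0011 → (cmp)
[1] flags=0011 CC?F → skip
[2] flags=0011 CC?F → skip
[3] flags=1010 → (cmp)
[4] flags=1010 HI?T → r5=0xb3
[5] flags=1010 GE?F → skip
[6] flags=0110 → (cmp)
[7] flags=0110 EQ?T → r5=0xec
[8] flags=0110 GE?T → r0=0x39
[9] flags=0110 EQ?T → r3=0x31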